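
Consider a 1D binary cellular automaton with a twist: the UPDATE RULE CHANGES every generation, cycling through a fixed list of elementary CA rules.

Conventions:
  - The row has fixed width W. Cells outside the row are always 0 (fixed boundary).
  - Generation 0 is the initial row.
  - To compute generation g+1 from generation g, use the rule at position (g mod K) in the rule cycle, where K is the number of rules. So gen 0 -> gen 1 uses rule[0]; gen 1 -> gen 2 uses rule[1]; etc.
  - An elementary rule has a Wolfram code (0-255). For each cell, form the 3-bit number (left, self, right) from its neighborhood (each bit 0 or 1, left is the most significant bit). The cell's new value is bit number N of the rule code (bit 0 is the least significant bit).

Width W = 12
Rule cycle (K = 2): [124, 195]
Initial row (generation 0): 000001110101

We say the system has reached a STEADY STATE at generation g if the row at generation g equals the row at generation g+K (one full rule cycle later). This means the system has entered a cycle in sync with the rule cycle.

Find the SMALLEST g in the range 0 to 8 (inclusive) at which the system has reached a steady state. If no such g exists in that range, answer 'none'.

Gen 0: 000001110101
Gen 1 (rule 124): 000001011111
Gen 2 (rule 195): 111110001111
Gen 3 (rule 124): 100011001001
Gen 4 (rule 195): 001101010010
Gen 5 (rule 124): 001111111011
Gen 6 (rule 195): 110111111001
Gen 7 (rule 124): 111100001101
Gen 8 (rule 195): 011101110100
Gen 9 (rule 124): 010111011110
Gen 10 (rule 195): 100011001110

Answer: none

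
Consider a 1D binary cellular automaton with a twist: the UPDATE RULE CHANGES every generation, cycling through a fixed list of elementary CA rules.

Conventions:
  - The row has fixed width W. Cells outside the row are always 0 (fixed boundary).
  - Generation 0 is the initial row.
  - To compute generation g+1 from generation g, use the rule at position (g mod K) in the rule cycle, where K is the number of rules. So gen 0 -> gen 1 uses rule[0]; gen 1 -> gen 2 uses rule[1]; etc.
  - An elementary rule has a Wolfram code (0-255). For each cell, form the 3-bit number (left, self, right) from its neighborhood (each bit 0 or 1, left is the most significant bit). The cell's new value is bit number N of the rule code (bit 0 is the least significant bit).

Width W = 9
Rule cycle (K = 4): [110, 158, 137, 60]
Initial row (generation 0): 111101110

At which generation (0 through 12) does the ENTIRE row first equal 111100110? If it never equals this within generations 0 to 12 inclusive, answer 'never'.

Answer: 6

Derivation:
Gen 0: 111101110
Gen 1 (rule 110): 100111010
Gen 2 (rule 158): 111110011
Gen 3 (rule 137): 111100010
Gen 4 (rule 60): 100010011
Gen 5 (rule 110): 100110111
Gen 6 (rule 158): 111100110
Gen 7 (rule 137): 111000100
Gen 8 (rule 60): 100100110
Gen 9 (rule 110): 101101110
Gen 10 (rule 158): 101001101
Gen 11 (rule 137): 000001000
Gen 12 (rule 60): 000001100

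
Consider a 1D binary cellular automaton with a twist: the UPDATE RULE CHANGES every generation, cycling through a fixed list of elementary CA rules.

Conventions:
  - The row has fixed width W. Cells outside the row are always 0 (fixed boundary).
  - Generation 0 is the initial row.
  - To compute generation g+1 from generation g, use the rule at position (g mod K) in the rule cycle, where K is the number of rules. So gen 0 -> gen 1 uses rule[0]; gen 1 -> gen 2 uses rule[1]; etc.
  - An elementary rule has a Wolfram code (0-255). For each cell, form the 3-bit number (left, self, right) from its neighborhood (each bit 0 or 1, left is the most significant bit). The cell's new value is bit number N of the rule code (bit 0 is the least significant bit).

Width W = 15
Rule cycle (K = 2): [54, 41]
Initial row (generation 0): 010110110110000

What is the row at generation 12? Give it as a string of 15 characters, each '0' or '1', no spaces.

Answer: 100100001001001

Derivation:
Gen 0: 010110110110000
Gen 1 (rule 54): 111001001001000
Gen 2 (rule 41): 100000000000011
Gen 3 (rule 54): 110000000000100
Gen 4 (rule 41): 100111111110001
Gen 5 (rule 54): 111000000001011
Gen 6 (rule 41): 100011111100110
Gen 7 (rule 54): 110100000011001
Gen 8 (rule 41): 101001111010000
Gen 9 (rule 54): 111110000111000
Gen 10 (rule 41): 100000110100011
Gen 11 (rule 54): 110001001110100
Gen 12 (rule 41): 100100001001001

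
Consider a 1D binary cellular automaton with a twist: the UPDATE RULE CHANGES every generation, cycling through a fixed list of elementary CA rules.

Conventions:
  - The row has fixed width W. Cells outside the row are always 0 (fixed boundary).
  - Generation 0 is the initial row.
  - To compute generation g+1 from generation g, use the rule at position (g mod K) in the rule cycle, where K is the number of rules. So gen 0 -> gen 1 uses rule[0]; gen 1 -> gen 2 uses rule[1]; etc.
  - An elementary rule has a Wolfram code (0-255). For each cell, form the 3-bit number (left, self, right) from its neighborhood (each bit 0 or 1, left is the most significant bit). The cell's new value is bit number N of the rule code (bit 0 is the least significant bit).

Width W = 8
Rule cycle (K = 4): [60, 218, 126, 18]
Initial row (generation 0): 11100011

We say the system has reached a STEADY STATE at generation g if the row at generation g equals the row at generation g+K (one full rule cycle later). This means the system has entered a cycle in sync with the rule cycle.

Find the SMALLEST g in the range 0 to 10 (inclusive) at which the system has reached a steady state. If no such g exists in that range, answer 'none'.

Gen 0: 11100011
Gen 1 (rule 60): 10010010
Gen 2 (rule 218): 01101101
Gen 3 (rule 126): 11111111
Gen 4 (rule 18): 00000000
Gen 5 (rule 60): 00000000
Gen 6 (rule 218): 00000000
Gen 7 (rule 126): 00000000
Gen 8 (rule 18): 00000000
Gen 9 (rule 60): 00000000
Gen 10 (rule 218): 00000000
Gen 11 (rule 126): 00000000
Gen 12 (rule 18): 00000000
Gen 13 (rule 60): 00000000
Gen 14 (rule 218): 00000000

Answer: 4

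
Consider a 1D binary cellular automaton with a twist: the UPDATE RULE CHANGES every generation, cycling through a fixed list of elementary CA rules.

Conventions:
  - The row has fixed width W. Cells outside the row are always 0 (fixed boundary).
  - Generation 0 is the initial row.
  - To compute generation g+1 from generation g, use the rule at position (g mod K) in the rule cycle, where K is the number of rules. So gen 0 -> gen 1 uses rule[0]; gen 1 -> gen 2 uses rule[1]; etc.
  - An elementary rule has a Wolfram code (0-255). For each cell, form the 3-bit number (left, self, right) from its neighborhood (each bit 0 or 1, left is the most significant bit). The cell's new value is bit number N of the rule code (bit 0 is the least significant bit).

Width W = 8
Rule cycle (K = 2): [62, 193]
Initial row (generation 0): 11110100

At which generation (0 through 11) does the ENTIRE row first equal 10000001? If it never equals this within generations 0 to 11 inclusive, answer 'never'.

Gen 0: 11110100
Gen 1 (rule 62): 10001110
Gen 2 (rule 193): 00100110
Gen 3 (rule 62): 01111101
Gen 4 (rule 193): 00111100
Gen 5 (rule 62): 01100010
Gen 6 (rule 193): 00101000
Gen 7 (rule 62): 01111100
Gen 8 (rule 193): 00111101
Gen 9 (rule 62): 01100011
Gen 10 (rule 193): 00101001
Gen 11 (rule 62): 01111111

Answer: never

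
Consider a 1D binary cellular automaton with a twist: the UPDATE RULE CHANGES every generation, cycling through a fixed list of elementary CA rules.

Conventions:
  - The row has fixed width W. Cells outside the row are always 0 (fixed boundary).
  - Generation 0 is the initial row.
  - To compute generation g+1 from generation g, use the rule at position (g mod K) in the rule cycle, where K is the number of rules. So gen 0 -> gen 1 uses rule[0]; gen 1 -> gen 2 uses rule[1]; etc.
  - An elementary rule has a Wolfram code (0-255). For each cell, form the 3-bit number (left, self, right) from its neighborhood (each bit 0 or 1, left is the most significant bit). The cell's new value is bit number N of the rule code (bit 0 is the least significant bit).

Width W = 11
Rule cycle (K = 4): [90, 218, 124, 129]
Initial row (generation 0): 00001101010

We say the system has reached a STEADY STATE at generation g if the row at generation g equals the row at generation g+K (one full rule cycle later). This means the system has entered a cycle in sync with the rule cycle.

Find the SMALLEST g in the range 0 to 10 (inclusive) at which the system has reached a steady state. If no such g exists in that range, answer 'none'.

Answer: none

Derivation:
Gen 0: 00001101010
Gen 1 (rule 90): 00011100001
Gen 2 (rule 218): 00111110010
Gen 3 (rule 124): 00100011011
Gen 4 (rule 129): 10001000000
Gen 5 (rule 90): 01010100000
Gen 6 (rule 218): 10000010000
Gen 7 (rule 124): 11000011000
Gen 8 (rule 129): 00011000011
Gen 9 (rule 90): 00111100111
Gen 10 (rule 218): 01111111111
Gen 11 (rule 124): 01000000001
Gen 12 (rule 129): 00011111100
Gen 13 (rule 90): 00110000110
Gen 14 (rule 218): 01111001111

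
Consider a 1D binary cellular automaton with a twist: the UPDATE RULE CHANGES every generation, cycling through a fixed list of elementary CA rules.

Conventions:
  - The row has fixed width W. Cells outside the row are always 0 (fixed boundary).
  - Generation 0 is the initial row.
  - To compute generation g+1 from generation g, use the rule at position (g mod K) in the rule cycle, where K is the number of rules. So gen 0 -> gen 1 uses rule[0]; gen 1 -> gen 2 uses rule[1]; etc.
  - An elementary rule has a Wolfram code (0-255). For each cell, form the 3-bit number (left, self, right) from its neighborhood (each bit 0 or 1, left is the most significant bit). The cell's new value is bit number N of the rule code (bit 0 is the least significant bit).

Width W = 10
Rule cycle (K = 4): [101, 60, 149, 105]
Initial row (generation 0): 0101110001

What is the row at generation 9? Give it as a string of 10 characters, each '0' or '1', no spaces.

Answer: 0101001110

Derivation:
Gen 0: 0101110001
Gen 1 (rule 101): 0110010101
Gen 2 (rule 60): 0101011111
Gen 3 (rule 149): 0101001110
Gen 4 (rule 105): 0010001010
Gen 5 (rule 101): 1010101110
Gen 6 (rule 60): 1111111001
Gen 7 (rule 149): 0111110101
Gen 8 (rule 105): 0100011010
Gen 9 (rule 101): 0101001110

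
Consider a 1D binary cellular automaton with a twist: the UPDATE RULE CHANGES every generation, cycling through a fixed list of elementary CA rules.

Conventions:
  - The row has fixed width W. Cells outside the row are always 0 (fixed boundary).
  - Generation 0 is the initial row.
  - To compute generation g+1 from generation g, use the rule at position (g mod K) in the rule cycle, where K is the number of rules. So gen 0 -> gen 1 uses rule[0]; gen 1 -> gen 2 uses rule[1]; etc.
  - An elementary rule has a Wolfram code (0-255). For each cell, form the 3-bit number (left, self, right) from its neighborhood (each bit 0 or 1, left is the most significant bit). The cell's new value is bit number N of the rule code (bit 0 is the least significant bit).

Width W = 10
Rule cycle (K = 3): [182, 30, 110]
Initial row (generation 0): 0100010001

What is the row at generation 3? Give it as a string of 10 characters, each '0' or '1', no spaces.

Answer: 1001100110

Derivation:
Gen 0: 0100010001
Gen 1 (rule 182): 1110111011
Gen 2 (rule 30): 1000100010
Gen 3 (rule 110): 1001100110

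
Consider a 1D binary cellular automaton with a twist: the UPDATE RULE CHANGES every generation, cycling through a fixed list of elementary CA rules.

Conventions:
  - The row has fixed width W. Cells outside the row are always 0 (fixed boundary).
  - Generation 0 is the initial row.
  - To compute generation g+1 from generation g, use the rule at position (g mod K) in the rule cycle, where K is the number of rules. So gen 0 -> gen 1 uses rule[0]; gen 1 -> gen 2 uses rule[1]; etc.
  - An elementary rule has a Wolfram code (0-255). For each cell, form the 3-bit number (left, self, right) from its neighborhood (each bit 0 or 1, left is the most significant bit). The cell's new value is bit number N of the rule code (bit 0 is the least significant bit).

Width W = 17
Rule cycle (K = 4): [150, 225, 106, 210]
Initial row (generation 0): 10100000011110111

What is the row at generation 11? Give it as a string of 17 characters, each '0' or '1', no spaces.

Gen 0: 10100000011110111
Gen 1 (rule 150): 10110000101100010
Gen 2 (rule 225): 01010110010101000
Gen 3 (rule 106): 10101110101010000
Gen 4 (rule 210): 00000110000001000
Gen 5 (rule 150): 00001001000011100
Gen 6 (rule 225): 11100000011001101
Gen 7 (rule 106): 10100000111011110
Gen 8 (rule 210): 00010001011001111
Gen 9 (rule 150): 00111011000110110
Gen 10 (rule 225): 10011101010011010
Gen 11 (rule 106): 00110110100111100

Answer: 00110110100111100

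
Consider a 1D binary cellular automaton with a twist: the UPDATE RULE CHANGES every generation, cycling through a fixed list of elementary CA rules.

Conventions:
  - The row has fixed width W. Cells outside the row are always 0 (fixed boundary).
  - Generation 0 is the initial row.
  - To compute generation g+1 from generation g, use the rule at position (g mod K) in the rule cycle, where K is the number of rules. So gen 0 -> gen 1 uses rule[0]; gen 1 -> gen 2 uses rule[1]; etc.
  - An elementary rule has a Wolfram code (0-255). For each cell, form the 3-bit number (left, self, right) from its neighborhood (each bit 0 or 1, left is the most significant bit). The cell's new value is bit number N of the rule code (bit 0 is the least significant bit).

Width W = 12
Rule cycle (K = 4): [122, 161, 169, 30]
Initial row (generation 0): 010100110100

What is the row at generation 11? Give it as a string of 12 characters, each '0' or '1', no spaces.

Gen 0: 010100110100
Gen 1 (rule 122): 101011111010
Gen 2 (rule 161): 010101110100
Gen 3 (rule 169): 001011101001
Gen 4 (rule 30): 011010001111
Gen 5 (rule 122): 111101011001
Gen 6 (rule 161): 011010100000
Gen 7 (rule 169): 010101001111
Gen 8 (rule 30): 110101111000
Gen 9 (rule 122): 111011001100
Gen 10 (rule 161): 010100000001
Gen 11 (rule 169): 001001111100

Answer: 001001111100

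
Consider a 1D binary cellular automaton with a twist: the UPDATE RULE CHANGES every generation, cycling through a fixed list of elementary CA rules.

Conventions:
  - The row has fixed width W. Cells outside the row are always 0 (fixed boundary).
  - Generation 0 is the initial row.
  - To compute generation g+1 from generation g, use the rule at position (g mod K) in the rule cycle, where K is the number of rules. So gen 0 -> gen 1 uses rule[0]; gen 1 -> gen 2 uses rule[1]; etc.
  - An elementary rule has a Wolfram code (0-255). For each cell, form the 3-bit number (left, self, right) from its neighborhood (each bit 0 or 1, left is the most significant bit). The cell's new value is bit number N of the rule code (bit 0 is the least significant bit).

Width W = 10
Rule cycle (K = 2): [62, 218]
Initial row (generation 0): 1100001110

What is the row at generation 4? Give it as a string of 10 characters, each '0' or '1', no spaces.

Answer: 0111100010

Derivation:
Gen 0: 1100001110
Gen 1 (rule 62): 1010011001
Gen 2 (rule 218): 0001111110
Gen 3 (rule 62): 0011000001
Gen 4 (rule 218): 0111100010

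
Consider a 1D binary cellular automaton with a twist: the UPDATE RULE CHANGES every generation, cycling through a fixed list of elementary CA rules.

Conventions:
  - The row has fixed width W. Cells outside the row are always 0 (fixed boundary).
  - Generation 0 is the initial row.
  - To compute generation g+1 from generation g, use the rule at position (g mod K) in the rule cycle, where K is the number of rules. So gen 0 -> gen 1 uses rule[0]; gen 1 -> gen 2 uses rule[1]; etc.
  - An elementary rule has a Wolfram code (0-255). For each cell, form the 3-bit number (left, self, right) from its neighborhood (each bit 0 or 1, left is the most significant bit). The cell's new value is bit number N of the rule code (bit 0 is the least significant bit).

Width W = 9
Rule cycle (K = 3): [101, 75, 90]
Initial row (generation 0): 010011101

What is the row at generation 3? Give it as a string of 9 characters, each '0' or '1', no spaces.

Answer: 011100100

Derivation:
Gen 0: 010011101
Gen 1 (rule 101): 010000111
Gen 2 (rule 75): 100111101
Gen 3 (rule 90): 011100100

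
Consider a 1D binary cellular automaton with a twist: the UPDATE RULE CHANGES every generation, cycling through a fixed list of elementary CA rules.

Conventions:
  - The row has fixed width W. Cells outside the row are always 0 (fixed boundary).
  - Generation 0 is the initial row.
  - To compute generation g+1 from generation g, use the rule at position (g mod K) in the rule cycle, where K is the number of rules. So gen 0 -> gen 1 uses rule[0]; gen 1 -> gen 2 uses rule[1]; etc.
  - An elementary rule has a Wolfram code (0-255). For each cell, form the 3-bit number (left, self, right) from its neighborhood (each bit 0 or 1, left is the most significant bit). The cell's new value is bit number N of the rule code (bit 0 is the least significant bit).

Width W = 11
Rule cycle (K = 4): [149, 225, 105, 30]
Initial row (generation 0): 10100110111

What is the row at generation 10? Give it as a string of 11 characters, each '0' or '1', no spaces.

Gen 0: 10100110111
Gen 1 (rule 149): 10110000010
Gen 2 (rule 225): 01010111000
Gen 3 (rule 105): 00101101011
Gen 4 (rule 30): 01101001010
Gen 5 (rule 149): 00001101011
Gen 6 (rule 225): 11100110101
Gen 7 (rule 105): 10100111010
Gen 8 (rule 30): 10111100011
Gen 9 (rule 149): 10011011000
Gen 10 (rule 225): 00001101011

Answer: 00001101011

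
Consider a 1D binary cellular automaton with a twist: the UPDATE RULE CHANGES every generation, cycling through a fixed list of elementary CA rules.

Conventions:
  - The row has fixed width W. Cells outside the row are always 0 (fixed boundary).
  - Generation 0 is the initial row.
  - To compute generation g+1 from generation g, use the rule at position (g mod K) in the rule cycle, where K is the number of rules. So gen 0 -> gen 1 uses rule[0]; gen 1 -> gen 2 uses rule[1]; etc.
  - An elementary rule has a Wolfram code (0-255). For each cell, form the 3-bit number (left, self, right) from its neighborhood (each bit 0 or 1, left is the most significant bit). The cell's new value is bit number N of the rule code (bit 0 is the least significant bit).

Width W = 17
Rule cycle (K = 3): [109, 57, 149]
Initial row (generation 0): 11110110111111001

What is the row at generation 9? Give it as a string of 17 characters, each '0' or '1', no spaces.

Gen 0: 11110110111111001
Gen 1 (rule 109): 10011111100001001
Gen 2 (rule 57): 01010000011100100
Gen 3 (rule 149): 01011111001010111
Gen 4 (rule 109): 01110001001111101
Gen 5 (rule 57): 01001100101000010
Gen 6 (rule 149): 01100010101111011
Gen 7 (rule 109): 01101011111001111
Gen 8 (rule 57): 01010110000101000
Gen 9 (rule 149): 01010001110101111

Answer: 01010001110101111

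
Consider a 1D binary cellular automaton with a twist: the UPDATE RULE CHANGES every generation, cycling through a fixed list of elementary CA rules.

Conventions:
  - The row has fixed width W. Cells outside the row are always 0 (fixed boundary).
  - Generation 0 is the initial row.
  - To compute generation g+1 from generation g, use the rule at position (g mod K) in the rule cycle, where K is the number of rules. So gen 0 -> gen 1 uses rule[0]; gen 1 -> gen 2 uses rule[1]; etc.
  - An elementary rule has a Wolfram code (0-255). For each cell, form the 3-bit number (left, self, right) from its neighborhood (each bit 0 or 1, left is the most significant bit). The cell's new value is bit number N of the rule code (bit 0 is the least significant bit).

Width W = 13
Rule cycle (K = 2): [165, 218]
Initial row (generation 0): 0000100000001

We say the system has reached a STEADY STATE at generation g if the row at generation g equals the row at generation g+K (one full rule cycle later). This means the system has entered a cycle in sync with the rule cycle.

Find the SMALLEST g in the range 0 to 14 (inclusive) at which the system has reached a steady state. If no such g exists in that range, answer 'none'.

Gen 0: 0000100000001
Gen 1 (rule 165): 1110101111101
Gen 2 (rule 218): 1110001111100
Gen 3 (rule 165): 0100100111001
Gen 4 (rule 218): 1011011111110
Gen 5 (rule 165): 1100101111100
Gen 6 (rule 218): 1111001111110
Gen 7 (rule 165): 0110000111100
Gen 8 (rule 218): 1111001111110
Gen 9 (rule 165): 0110000111100
Gen 10 (rule 218): 1111001111110
Gen 11 (rule 165): 0110000111100
Gen 12 (rule 218): 1111001111110
Gen 13 (rule 165): 0110000111100
Gen 14 (rule 218): 1111001111110
Gen 15 (rule 165): 0110000111100
Gen 16 (rule 218): 1111001111110

Answer: 6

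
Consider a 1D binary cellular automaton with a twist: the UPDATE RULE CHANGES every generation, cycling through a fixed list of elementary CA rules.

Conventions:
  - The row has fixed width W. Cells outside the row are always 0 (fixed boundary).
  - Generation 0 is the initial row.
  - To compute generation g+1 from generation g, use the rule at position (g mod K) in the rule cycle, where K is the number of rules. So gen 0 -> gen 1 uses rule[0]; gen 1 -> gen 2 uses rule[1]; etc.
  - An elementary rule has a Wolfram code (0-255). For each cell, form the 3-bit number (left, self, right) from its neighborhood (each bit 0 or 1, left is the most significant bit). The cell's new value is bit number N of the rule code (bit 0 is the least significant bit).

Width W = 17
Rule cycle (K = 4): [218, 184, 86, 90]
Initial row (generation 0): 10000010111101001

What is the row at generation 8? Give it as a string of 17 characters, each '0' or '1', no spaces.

Answer: 00101000100011000

Derivation:
Gen 0: 10000010111101001
Gen 1 (rule 218): 01000100111100110
Gen 2 (rule 184): 00100010111010101
Gen 3 (rule 86): 01110110001010101
Gen 4 (rule 90): 11010111010000000
Gen 5 (rule 218): 11000111001000000
Gen 6 (rule 184): 10100110100100000
Gen 7 (rule 86): 10111010111110000
Gen 8 (rule 90): 00101000100011000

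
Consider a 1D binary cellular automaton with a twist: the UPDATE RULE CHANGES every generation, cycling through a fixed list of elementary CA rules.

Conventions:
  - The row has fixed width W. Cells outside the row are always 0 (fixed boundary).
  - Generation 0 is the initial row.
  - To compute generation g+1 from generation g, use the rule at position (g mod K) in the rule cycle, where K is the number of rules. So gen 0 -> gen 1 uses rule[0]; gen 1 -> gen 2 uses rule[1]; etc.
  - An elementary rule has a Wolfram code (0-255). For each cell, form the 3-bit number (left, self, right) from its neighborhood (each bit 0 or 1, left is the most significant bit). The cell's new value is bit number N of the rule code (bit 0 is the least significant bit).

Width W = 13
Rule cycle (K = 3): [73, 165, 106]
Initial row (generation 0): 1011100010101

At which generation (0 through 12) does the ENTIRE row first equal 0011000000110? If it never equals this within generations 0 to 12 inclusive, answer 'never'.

Answer: 6

Derivation:
Gen 0: 1011100010101
Gen 1 (rule 73): 0010101000000
Gen 2 (rule 165): 1011111011111
Gen 3 (rule 106): 0110001110001
Gen 4 (rule 73): 0110101010100
Gen 5 (rule 165): 0001111111101
Gen 6 (rule 106): 0011000000110
Gen 7 (rule 73): 1011011110110
Gen 8 (rule 165): 1100101101000
Gen 9 (rule 106): 1101011110000
Gen 10 (rule 73): 1100010010111
Gen 11 (rule 165): 0001010011010
Gen 12 (rule 106): 0010100111100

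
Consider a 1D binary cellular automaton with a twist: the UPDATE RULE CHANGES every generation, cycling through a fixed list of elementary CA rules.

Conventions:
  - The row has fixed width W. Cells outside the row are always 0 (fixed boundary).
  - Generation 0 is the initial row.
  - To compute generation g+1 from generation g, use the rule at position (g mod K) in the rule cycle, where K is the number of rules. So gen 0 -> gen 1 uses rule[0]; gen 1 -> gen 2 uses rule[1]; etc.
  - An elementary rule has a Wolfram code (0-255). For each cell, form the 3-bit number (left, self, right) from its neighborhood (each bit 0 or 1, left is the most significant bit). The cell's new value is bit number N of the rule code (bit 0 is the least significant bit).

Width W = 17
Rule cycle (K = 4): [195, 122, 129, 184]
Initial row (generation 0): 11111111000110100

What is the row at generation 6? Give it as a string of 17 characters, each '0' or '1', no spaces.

Gen 0: 11111111000110100
Gen 1 (rule 195): 01111111011010001
Gen 2 (rule 122): 11000001111101010
Gen 3 (rule 129): 00011100111000000
Gen 4 (rule 184): 00011010110100000
Gen 5 (rule 195): 11101000010001111
Gen 6 (rule 122): 10110100101011001

Answer: 10110100101011001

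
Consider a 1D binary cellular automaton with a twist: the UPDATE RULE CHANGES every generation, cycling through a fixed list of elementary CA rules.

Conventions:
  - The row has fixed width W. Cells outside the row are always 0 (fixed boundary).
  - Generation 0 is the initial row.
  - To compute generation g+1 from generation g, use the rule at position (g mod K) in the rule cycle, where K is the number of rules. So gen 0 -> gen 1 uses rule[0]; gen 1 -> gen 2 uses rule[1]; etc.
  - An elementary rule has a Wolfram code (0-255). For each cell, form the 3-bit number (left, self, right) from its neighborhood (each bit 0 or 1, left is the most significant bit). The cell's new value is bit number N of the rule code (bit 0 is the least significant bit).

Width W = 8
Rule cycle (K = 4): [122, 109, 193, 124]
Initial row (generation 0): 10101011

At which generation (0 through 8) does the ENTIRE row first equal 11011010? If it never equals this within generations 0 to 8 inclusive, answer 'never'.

Gen 0: 10101011
Gen 1 (rule 122): 01010111
Gen 2 (rule 109): 01111101
Gen 3 (rule 193): 00111100
Gen 4 (rule 124): 00100110
Gen 5 (rule 122): 01011111
Gen 6 (rule 109): 01110001
Gen 7 (rule 193): 00110100
Gen 8 (rule 124): 00111110

Answer: never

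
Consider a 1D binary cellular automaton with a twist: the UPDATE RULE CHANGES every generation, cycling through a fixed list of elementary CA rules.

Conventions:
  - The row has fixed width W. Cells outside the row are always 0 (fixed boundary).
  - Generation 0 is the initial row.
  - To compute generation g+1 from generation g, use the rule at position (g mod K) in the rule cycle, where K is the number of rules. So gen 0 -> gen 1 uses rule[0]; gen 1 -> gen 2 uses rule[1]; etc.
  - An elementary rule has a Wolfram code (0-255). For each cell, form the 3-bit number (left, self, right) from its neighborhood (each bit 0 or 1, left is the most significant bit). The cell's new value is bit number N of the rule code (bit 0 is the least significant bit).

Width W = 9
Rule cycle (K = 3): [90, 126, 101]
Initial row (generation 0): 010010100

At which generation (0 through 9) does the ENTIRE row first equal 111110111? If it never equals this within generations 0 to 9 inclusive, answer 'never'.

Gen 0: 010010100
Gen 1 (rule 90): 101100010
Gen 2 (rule 126): 111110111
Gen 3 (rule 101): 000011001
Gen 4 (rule 90): 000111110
Gen 5 (rule 126): 001100011
Gen 6 (rule 101): 100101001
Gen 7 (rule 90): 011000110
Gen 8 (rule 126): 111101111
Gen 9 (rule 101): 000110001

Answer: 2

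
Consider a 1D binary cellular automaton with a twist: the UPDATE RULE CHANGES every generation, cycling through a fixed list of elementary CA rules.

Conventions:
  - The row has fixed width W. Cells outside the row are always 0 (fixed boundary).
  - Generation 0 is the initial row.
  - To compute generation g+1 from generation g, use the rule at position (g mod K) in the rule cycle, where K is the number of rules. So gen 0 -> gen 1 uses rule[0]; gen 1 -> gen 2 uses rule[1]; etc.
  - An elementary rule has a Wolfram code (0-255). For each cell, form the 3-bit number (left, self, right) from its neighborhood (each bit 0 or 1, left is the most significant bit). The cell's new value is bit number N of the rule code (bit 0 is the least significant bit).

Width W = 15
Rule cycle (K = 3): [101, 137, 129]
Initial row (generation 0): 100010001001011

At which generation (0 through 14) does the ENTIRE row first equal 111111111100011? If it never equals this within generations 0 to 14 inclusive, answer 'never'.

Gen 0: 100010001001011
Gen 1 (rule 101): 101010101001101
Gen 2 (rule 137): 000000000001000
Gen 3 (rule 129): 111111111100011
Gen 4 (rule 101): 000000000101001
Gen 5 (rule 137): 111111110000000
Gen 6 (rule 129): 011111100111111
Gen 7 (rule 101): 000000100000001
Gen 8 (rule 137): 111110001111100
Gen 9 (rule 129): 011100100111001
Gen 10 (rule 101): 000100100001001
Gen 11 (rule 137): 110000001100000
Gen 12 (rule 129): 000111100001111
Gen 13 (rule 101): 110000101100001
Gen 14 (rule 137): 100110001001100

Answer: 3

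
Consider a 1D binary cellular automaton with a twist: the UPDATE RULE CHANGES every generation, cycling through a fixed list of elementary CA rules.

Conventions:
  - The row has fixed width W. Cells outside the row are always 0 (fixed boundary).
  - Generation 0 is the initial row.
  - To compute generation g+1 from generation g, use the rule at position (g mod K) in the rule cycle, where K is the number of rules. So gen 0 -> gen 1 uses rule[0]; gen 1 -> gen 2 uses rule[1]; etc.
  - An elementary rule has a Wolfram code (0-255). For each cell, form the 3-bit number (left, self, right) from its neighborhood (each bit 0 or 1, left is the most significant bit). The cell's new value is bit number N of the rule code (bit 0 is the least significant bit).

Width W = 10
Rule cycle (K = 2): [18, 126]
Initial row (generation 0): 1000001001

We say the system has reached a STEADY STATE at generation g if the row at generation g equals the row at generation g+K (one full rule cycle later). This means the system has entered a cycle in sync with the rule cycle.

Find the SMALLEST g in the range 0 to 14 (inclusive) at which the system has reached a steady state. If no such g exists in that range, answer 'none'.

Gen 0: 1000001001
Gen 1 (rule 18): 0100010110
Gen 2 (rule 126): 1110111111
Gen 3 (rule 18): 0000000000
Gen 4 (rule 126): 0000000000
Gen 5 (rule 18): 0000000000
Gen 6 (rule 126): 0000000000
Gen 7 (rule 18): 0000000000
Gen 8 (rule 126): 0000000000
Gen 9 (rule 18): 0000000000
Gen 10 (rule 126): 0000000000
Gen 11 (rule 18): 0000000000
Gen 12 (rule 126): 0000000000
Gen 13 (rule 18): 0000000000
Gen 14 (rule 126): 0000000000
Gen 15 (rule 18): 0000000000
Gen 16 (rule 126): 0000000000

Answer: 3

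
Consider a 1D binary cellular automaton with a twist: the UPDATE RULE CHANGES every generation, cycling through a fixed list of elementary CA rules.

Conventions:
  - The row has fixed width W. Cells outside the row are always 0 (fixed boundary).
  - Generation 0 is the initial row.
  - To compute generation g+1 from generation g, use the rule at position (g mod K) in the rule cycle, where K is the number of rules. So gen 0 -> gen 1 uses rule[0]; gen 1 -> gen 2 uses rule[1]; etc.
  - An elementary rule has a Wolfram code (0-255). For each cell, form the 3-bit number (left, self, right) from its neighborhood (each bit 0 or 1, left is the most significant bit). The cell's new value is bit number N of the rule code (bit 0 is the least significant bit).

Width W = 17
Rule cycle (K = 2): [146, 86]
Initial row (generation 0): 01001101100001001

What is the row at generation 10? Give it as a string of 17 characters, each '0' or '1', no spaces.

Gen 0: 01001101100001001
Gen 1 (rule 146): 10110000010010110
Gen 2 (rule 86): 10011000111110011
Gen 3 (rule 146): 01100101011101100
Gen 4 (rule 86): 10111101000100110
Gen 5 (rule 146): 00011000101011001
Gen 6 (rule 86): 00101101101001111
Gen 7 (rule 146): 01000000000110110
Gen 8 (rule 86): 11100000001010011
Gen 9 (rule 146): 01010000010001100
Gen 10 (rule 86): 11011000111010110

Answer: 11011000111010110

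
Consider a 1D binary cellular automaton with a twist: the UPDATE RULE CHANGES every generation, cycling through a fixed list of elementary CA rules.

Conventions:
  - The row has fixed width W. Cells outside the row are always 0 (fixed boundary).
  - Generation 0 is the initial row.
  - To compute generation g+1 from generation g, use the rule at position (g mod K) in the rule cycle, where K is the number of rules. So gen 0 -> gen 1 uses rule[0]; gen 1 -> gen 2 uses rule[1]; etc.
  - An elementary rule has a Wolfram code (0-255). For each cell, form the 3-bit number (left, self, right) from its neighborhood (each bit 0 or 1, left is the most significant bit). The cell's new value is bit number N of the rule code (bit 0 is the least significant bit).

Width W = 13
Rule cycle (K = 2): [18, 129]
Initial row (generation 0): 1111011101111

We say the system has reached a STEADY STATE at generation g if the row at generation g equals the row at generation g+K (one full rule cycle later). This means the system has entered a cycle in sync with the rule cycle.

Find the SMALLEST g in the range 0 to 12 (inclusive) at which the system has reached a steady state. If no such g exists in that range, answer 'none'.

Answer: 1

Derivation:
Gen 0: 1111011101111
Gen 1 (rule 18): 0000000000000
Gen 2 (rule 129): 1111111111111
Gen 3 (rule 18): 0000000000000
Gen 4 (rule 129): 1111111111111
Gen 5 (rule 18): 0000000000000
Gen 6 (rule 129): 1111111111111
Gen 7 (rule 18): 0000000000000
Gen 8 (rule 129): 1111111111111
Gen 9 (rule 18): 0000000000000
Gen 10 (rule 129): 1111111111111
Gen 11 (rule 18): 0000000000000
Gen 12 (rule 129): 1111111111111
Gen 13 (rule 18): 0000000000000
Gen 14 (rule 129): 1111111111111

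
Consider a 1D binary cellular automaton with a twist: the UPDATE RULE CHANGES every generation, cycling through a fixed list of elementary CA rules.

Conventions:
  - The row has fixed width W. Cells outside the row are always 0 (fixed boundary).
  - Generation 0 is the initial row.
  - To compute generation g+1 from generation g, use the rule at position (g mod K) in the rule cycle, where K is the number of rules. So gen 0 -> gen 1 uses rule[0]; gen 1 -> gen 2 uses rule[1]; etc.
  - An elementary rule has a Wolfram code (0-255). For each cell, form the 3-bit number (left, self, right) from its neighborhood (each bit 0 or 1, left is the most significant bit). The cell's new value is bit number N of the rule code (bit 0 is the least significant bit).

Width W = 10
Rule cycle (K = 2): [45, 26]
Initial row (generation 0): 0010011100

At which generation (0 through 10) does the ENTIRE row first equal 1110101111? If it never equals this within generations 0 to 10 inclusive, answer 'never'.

Answer: 9

Derivation:
Gen 0: 0010011100
Gen 1 (rule 45): 1010010001
Gen 2 (rule 26): 0001101010
Gen 3 (rule 45): 1101011110
Gen 4 (rule 26): 1000010001
Gen 5 (rule 45): 1011010101
Gen 6 (rule 26): 0010000000
Gen 7 (rule 45): 1010111111
Gen 8 (rule 26): 0000100000
Gen 9 (rule 45): 1110101111
Gen 10 (rule 26): 1000001000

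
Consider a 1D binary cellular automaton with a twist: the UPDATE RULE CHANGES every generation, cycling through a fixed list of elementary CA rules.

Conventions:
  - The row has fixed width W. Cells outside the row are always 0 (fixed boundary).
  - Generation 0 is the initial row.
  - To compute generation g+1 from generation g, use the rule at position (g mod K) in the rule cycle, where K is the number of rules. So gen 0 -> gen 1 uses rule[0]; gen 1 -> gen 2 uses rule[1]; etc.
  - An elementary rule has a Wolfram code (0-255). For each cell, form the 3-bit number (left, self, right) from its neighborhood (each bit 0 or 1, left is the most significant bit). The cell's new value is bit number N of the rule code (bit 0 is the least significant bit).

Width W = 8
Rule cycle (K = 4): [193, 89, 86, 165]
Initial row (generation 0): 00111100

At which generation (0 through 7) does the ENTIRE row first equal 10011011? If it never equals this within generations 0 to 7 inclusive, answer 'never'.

Answer: 5

Derivation:
Gen 0: 00111100
Gen 1 (rule 193): 10011101
Gen 2 (rule 89): 01010100
Gen 3 (rule 86): 11010110
Gen 4 (rule 165): 00111000
Gen 5 (rule 193): 10011011
Gen 6 (rule 89): 01011011
Gen 7 (rule 86): 11001001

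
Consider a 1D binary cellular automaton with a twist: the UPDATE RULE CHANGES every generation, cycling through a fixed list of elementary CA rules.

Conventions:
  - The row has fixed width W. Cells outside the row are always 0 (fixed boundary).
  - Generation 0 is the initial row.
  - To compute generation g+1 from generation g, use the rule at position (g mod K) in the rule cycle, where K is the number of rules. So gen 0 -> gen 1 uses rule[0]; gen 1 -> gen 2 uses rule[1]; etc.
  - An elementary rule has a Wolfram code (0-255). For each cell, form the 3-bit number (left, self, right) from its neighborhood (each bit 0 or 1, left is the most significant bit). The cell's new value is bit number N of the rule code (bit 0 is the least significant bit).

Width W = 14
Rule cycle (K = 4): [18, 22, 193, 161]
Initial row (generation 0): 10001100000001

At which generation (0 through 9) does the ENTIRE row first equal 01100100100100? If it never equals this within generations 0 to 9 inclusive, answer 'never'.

Gen 0: 10001100000001
Gen 1 (rule 18): 01010010000010
Gen 2 (rule 22): 11011111000111
Gen 3 (rule 193): 01001111010011
Gen 4 (rule 161): 00000110100000
Gen 5 (rule 18): 00001000010000
Gen 6 (rule 22): 00011100111000
Gen 7 (rule 193): 11001100011011
Gen 8 (rule 161): 00000001000100
Gen 9 (rule 18): 00000010101010

Answer: never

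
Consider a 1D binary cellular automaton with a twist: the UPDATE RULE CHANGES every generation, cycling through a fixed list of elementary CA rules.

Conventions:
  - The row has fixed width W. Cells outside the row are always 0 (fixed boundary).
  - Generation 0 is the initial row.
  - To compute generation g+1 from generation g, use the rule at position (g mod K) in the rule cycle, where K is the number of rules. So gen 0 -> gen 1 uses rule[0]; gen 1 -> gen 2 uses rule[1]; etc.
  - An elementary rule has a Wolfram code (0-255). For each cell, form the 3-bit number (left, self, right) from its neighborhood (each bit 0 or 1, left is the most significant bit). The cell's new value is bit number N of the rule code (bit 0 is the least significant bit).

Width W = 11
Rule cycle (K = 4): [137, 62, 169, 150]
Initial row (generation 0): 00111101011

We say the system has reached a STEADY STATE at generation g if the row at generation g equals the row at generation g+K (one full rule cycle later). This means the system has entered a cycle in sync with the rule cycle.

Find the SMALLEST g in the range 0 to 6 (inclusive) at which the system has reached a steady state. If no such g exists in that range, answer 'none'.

Gen 0: 00111101011
Gen 1 (rule 137): 10111000010
Gen 2 (rule 62): 11100100111
Gen 3 (rule 169): 11000000110
Gen 4 (rule 150): 00100001001
Gen 5 (rule 137): 10001100000
Gen 6 (rule 62): 11011010000
Gen 7 (rule 169): 10110100111
Gen 8 (rule 150): 10000111010
Gen 9 (rule 137): 00110110000
Gen 10 (rule 62): 01101101000

Answer: none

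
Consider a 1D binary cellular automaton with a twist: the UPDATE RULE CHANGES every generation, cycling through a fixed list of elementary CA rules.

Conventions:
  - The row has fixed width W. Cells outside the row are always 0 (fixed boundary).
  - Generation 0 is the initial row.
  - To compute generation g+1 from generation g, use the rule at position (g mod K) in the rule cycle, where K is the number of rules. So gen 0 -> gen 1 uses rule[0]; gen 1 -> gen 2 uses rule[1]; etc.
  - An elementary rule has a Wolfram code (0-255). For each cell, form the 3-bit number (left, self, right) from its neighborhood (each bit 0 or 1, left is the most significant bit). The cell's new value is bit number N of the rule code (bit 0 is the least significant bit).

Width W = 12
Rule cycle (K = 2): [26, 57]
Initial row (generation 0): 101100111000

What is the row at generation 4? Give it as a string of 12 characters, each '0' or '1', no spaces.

Gen 0: 101100111000
Gen 1 (rule 26): 001011100100
Gen 2 (rule 57): 100110010011
Gen 3 (rule 26): 011101101110
Gen 4 (rule 57): 010011011001

Answer: 010011011001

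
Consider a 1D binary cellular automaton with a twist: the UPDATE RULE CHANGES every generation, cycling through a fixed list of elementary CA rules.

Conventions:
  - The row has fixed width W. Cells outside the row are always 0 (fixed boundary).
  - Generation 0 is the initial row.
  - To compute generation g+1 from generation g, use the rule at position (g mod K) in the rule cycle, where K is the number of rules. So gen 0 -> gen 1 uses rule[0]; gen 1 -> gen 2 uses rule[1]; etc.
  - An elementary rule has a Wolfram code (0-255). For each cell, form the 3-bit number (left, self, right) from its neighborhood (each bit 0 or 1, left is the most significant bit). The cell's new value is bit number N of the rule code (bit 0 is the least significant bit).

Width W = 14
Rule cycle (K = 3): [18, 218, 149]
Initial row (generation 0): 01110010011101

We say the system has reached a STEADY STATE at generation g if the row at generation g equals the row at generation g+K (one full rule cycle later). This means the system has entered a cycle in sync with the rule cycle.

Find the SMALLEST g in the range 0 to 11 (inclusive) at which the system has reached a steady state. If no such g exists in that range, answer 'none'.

Answer: 10

Derivation:
Gen 0: 01110010011101
Gen 1 (rule 18): 10001101100000
Gen 2 (rule 218): 01011101110000
Gen 3 (rule 149): 01001000101111
Gen 4 (rule 18): 10110101000000
Gen 5 (rule 218): 00110000100000
Gen 6 (rule 149): 10001110111111
Gen 7 (rule 18): 01010000000000
Gen 8 (rule 218): 10001000000000
Gen 9 (rule 149): 11101111111111
Gen 10 (rule 18): 00000000000000
Gen 11 (rule 218): 00000000000000
Gen 12 (rule 149): 11111111111111
Gen 13 (rule 18): 00000000000000
Gen 14 (rule 218): 00000000000000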